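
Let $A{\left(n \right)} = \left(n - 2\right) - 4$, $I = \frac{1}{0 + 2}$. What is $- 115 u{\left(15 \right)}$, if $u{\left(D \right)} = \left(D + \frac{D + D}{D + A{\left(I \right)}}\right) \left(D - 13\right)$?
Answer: $- \frac{79350}{19} \approx -4176.3$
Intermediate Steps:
$I = \frac{1}{2} \approx 0.5$
$A{\left(n \right)} = -6 + n$ ($A{\left(n \right)} = \left(-2 + n\right) - 4 = -6 + n$)
$u{\left(D \right)} = \left(-13 + D\right) \left(D + \frac{2 D}{- \frac{11}{2} + D}\right)$ ($u{\left(D \right)} = \left(D + \frac{D + D}{D + \left(-6 + \frac{1}{2}\right)}\right) \left(D - 13\right) = \left(D + \frac{2 D}{D - \frac{11}{2}}\right) \left(-13 + D\right) = \left(D + \frac{2 D}{- \frac{11}{2} + D}\right) \left(-13 + D\right) = \left(-13 + D\right) \left(D + \frac{2 D}{- \frac{11}{2} + D}\right)$)
$- 115 u{\left(15 \right)} = - 115 \frac{15 \left(91 - 495 + 2 \cdot 15^{2}\right)}{-11 + 2 \cdot 15} = - 115 \frac{15 \left(91 - 495 + 2 \cdot 225\right)}{-11 + 30} = - 115 \frac{15 \left(91 - 495 + 450\right)}{19} = - 115 \cdot 15 \cdot \frac{1}{19} \cdot 46 = \left(-115\right) \frac{690}{19} = - \frac{79350}{19}$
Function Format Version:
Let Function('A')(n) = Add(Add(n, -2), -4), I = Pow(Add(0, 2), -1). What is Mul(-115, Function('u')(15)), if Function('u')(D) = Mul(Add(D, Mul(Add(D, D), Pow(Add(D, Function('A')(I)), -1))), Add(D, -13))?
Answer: Rational(-79350, 19) ≈ -4176.3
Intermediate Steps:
I = Rational(1, 2) (I = Pow(2, -1) = Rational(1, 2) ≈ 0.50000)
Function('A')(n) = Add(-6, n) (Function('A')(n) = Add(Add(-2, n), -4) = Add(-6, n))
Function('u')(D) = Mul(Add(-13, D), Add(D, Mul(2, D, Pow(Add(Rational(-11, 2), D), -1)))) (Function('u')(D) = Mul(Add(D, Mul(Add(D, D), Pow(Add(D, Add(-6, Rational(1, 2))), -1))), Add(D, -13)) = Mul(Add(D, Mul(Mul(2, D), Pow(Add(D, Rational(-11, 2)), -1))), Add(-13, D)) = Mul(Add(D, Mul(Mul(2, D), Pow(Add(Rational(-11, 2), D), -1))), Add(-13, D)) = Mul(Add(D, Mul(2, D, Pow(Add(Rational(-11, 2), D), -1))), Add(-13, D)) = Mul(Add(-13, D), Add(D, Mul(2, D, Pow(Add(Rational(-11, 2), D), -1)))))
Mul(-115, Function('u')(15)) = Mul(-115, Mul(15, Pow(Add(-11, Mul(2, 15)), -1), Add(91, Mul(-33, 15), Mul(2, Pow(15, 2))))) = Mul(-115, Mul(15, Pow(Add(-11, 30), -1), Add(91, -495, Mul(2, 225)))) = Mul(-115, Mul(15, Pow(19, -1), Add(91, -495, 450))) = Mul(-115, Mul(15, Rational(1, 19), 46)) = Mul(-115, Rational(690, 19)) = Rational(-79350, 19)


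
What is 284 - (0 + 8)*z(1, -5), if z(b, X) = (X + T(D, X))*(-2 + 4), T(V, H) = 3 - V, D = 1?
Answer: 332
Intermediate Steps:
z(b, X) = 4 + 2*X (z(b, X) = (X + (3 - 1*1))*(-2 + 4) = (X + (3 - 1))*2 = (X + 2)*2 = (2 + X)*2 = 4 + 2*X)
284 - (0 + 8)*z(1, -5) = 284 - (0 + 8)*(4 + 2*(-5)) = 284 - 8*(4 - 10) = 284 - 8*(-6) = 284 - 1*(-48) = 284 + 48 = 332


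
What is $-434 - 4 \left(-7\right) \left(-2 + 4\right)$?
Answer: $-378$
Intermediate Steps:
$-434 - 4 \left(-7\right) \left(-2 + 4\right) = -434 - \left(-28\right) 2 = -434 - -56 = -434 + 56 = -378$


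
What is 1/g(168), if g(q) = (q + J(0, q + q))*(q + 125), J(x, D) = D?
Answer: 1/147672 ≈ 6.7718e-6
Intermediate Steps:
g(q) = 3*q*(125 + q) (g(q) = (q + (q + q))*(q + 125) = (q + 2*q)*(125 + q) = (3*q)*(125 + q) = 3*q*(125 + q))
1/g(168) = 1/(3*168*(125 + 168)) = 1/(3*168*293) = 1/147672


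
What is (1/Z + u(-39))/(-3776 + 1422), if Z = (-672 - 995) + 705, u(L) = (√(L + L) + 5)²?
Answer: 50987/2264548 - 5*I*√78/1177 ≈ 0.022515 - 0.037518*I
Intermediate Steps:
u(L) = (5 + √2*√L)² (u(L) = (√(2*L) + 5)² = (√2*√L + 5)² = (5 + √2*√L)²)
Z = -962 (Z = -1667 + 705 = -962)
(1/Z + u(-39))/(-3776 + 1422) = (1/(-962) + (5 + √2*√(-39))²)/(-3776 + 1422) = (-1/962 + (5 + √2*(I*√39))²)/(-2354) = (-1/962 + (5 + I*√78)²)*(-1/2354) = 1/2264548 - (5 + I*√78)²/2354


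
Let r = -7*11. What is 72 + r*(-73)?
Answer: 5693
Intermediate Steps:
r = -77
72 + r*(-73) = 72 - 77*(-73) = 72 + 5621 = 5693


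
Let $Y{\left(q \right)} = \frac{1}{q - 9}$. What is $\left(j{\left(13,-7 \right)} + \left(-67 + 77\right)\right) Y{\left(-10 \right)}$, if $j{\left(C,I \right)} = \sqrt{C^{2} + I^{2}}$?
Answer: $- \frac{10}{19} - \frac{\sqrt{218}}{19} \approx -1.3034$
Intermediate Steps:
$Y{\left(q \right)} = \frac{1}{-9 + q}$
$\left(j{\left(13,-7 \right)} + \left(-67 + 77\right)\right) Y{\left(-10 \right)} = \frac{\sqrt{13^{2} + \left(-7\right)^{2}} + \left(-67 + 77\right)}{-9 - 10} = \frac{\sqrt{169 + 49} + 10}{-19} = \left(\sqrt{218} + 10\right) \left(- \frac{1}{19}\right) = \left(10 + \sqrt{218}\right) \left(- \frac{1}{19}\right) = - \frac{10}{19} - \frac{\sqrt{218}}{19}$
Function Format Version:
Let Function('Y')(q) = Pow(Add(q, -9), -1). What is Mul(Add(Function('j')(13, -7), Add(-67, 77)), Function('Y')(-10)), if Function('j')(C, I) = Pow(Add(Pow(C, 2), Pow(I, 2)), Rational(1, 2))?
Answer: Add(Rational(-10, 19), Mul(Rational(-1, 19), Pow(218, Rational(1, 2)))) ≈ -1.3034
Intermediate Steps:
Function('Y')(q) = Pow(Add(-9, q), -1)
Mul(Add(Function('j')(13, -7), Add(-67, 77)), Function('Y')(-10)) = Mul(Add(Pow(Add(Pow(13, 2), Pow(-7, 2)), Rational(1, 2)), Add(-67, 77)), Pow(Add(-9, -10), -1)) = Mul(Add(Pow(Add(169, 49), Rational(1, 2)), 10), Pow(-19, -1)) = Mul(Add(Pow(218, Rational(1, 2)), 10), Rational(-1, 19)) = Mul(Add(10, Pow(218, Rational(1, 2))), Rational(-1, 19)) = Add(Rational(-10, 19), Mul(Rational(-1, 19), Pow(218, Rational(1, 2))))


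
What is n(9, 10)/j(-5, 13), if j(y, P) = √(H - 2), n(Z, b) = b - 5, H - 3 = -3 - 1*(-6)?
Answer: 5/2 ≈ 2.5000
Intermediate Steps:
H = 6 (H = 3 + (-3 - 1*(-6)) = 3 + (-3 + 6) = 3 + 3 = 6)
n(Z, b) = -5 + b
j(y, P) = 2 (j(y, P) = √(6 - 2) = √4 = 2)
n(9, 10)/j(-5, 13) = (-5 + 10)/2 = 5*(½) = 5/2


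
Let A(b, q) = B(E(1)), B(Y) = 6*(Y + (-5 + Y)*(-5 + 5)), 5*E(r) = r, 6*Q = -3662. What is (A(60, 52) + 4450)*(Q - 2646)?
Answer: -217418864/15 ≈ -1.4495e+7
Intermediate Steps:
Q = -1831/3 (Q = (⅙)*(-3662) = -1831/3 ≈ -610.33)
E(r) = r/5
B(Y) = 6*Y (B(Y) = 6*(Y + (-5 + Y)*0) = 6*(Y + 0) = 6*Y)
A(b, q) = 6/5 (A(b, q) = 6*((⅕)*1) = 6*(⅕) = 6/5)
(A(60, 52) + 4450)*(Q - 2646) = (6/5 + 4450)*(-1831/3 - 2646) = (22256/5)*(-9769/3) = -217418864/15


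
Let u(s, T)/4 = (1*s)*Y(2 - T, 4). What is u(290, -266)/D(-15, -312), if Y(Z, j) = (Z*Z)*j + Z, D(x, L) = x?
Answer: -66714848/3 ≈ -2.2238e+7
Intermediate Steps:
Y(Z, j) = Z + j*Z**2 (Y(Z, j) = Z**2*j + Z = j*Z**2 + Z = Z + j*Z**2)
u(s, T) = 4*s*(2 - T)*(9 - 4*T) (u(s, T) = 4*((1*s)*((2 - T)*(1 + (2 - T)*4))) = 4*(s*((2 - T)*(1 + (8 - 4*T)))) = 4*(s*((2 - T)*(9 - 4*T))) = 4*(s*(2 - T)*(9 - 4*T)) = 4*s*(2 - T)*(9 - 4*T))
u(290, -266)/D(-15, -312) = (4*290*(-9 + 4*(-266))*(-2 - 266))/(-15) = (4*290*(-9 - 1064)*(-268))*(-1/15) = (4*290*(-1073)*(-268))*(-1/15) = 333574240*(-1/15) = -66714848/3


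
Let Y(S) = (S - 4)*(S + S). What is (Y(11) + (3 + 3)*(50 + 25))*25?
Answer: 15100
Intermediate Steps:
Y(S) = 2*S*(-4 + S) (Y(S) = (-4 + S)*(2*S) = 2*S*(-4 + S))
(Y(11) + (3 + 3)*(50 + 25))*25 = (2*11*(-4 + 11) + (3 + 3)*(50 + 25))*25 = (2*11*7 + 6*75)*25 = (154 + 450)*25 = 604*25 = 15100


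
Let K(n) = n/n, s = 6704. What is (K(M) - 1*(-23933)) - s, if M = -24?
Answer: 17230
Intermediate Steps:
K(n) = 1
(K(M) - 1*(-23933)) - s = (1 - 1*(-23933)) - 1*6704 = (1 + 23933) - 6704 = 23934 - 6704 = 17230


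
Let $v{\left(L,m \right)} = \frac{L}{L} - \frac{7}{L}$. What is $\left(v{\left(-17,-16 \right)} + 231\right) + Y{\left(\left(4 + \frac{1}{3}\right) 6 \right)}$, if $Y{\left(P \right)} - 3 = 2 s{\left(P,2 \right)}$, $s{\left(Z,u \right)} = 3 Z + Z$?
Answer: $\frac{7538}{17} \approx 443.41$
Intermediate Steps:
$s{\left(Z,u \right)} = 4 Z$
$v{\left(L,m \right)} = 1 - \frac{7}{L}$
$Y{\left(P \right)} = 3 + 8 P$ ($Y{\left(P \right)} = 3 + 2 \cdot 4 P = 3 + 8 P$)
$\left(v{\left(-17,-16 \right)} + 231\right) + Y{\left(\left(4 + \frac{1}{3}\right) 6 \right)} = \left(\frac{-7 - 17}{-17} + 231\right) + \left(3 + 8 \left(4 + \frac{1}{3}\right) 6\right) = \left(\left(- \frac{1}{17}\right) \left(-24\right) + 231\right) + \left(3 + 8 \left(4 + \frac{1}{3}\right) 6\right) = \left(\frac{24}{17} + 231\right) + \left(3 + 8 \cdot \frac{13}{3} \cdot 6\right) = \frac{3951}{17} + \left(3 + 8 \cdot 26\right) = \frac{3951}{17} + \left(3 + 208\right) = \frac{3951}{17} + 211 = \frac{7538}{17}$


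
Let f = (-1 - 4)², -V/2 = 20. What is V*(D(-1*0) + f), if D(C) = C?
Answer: -1000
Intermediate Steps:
V = -40 (V = -2*20 = -40)
f = 25 (f = (-5)² = 25)
V*(D(-1*0) + f) = -40*(-1*0 + 25) = -40*(0 + 25) = -40*25 = -1000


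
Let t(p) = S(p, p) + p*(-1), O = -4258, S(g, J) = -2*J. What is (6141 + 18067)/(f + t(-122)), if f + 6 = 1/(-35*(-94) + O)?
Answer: 23433344/348479 ≈ 67.245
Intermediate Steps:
t(p) = -3*p (t(p) = -2*p + p*(-1) = -2*p - p = -3*p)
f = -5809/968 (f = -6 + 1/(-35*(-94) - 4258) = -6 + 1/(3290 - 4258) = -6 + 1/(-968) = -6 - 1/968 = -5809/968 ≈ -6.0010)
(6141 + 18067)/(f + t(-122)) = (6141 + 18067)/(-5809/968 - 3*(-122)) = 24208/(-5809/968 + 366) = 24208/(348479/968) = 24208*(968/348479) = 23433344/348479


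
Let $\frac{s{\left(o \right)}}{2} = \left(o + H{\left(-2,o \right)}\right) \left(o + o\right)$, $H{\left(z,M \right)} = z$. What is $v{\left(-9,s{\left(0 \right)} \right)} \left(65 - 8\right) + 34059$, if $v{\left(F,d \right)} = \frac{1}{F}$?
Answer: $\frac{102158}{3} \approx 34053.0$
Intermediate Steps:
$s{\left(o \right)} = 4 o \left(-2 + o\right)$ ($s{\left(o \right)} = 2 \left(o - 2\right) \left(o + o\right) = 2 \left(-2 + o\right) 2 o = 2 \cdot 2 o \left(-2 + o\right) = 4 o \left(-2 + o\right)$)
$v{\left(-9,s{\left(0 \right)} \right)} \left(65 - 8\right) + 34059 = \frac{65 - 8}{-9} + 34059 = \left(- \frac{1}{9}\right) 57 + 34059 = - \frac{19}{3} + 34059 = \frac{102158}{3}$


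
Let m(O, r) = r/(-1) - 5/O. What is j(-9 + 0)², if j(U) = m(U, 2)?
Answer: 169/81 ≈ 2.0864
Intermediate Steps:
m(O, r) = -r - 5/O (m(O, r) = r*(-1) - 5/O = -r - 5/O)
j(U) = -2 - 5/U (j(U) = -1*2 - 5/U = -2 - 5/U)
j(-9 + 0)² = (-2 - 5/(-9 + 0))² = (-2 - 5/(-9))² = (-2 - 5*(-⅑))² = (-2 + 5/9)² = (-13/9)² = 169/81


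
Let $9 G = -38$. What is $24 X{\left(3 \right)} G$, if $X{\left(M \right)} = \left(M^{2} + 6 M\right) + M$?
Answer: $-3040$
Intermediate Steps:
$X{\left(M \right)} = M^{2} + 7 M$
$G = - \frac{38}{9}$ ($G = \frac{1}{9} \left(-38\right) = - \frac{38}{9} \approx -4.2222$)
$24 X{\left(3 \right)} G = 24 \cdot 3 \left(7 + 3\right) \left(- \frac{38}{9}\right) = 24 \cdot 3 \cdot 10 \left(- \frac{38}{9}\right) = 24 \cdot 30 \left(- \frac{38}{9}\right) = 720 \left(- \frac{38}{9}\right) = -3040$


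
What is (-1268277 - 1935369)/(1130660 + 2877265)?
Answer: -1067882/1335975 ≈ -0.79933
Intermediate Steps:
(-1268277 - 1935369)/(1130660 + 2877265) = -3203646/4007925 = -3203646*1/4007925 = -1067882/1335975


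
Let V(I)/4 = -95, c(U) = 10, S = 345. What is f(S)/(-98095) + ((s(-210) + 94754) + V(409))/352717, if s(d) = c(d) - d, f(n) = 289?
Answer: 9177263217/34599774115 ≈ 0.26524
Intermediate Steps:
V(I) = -380 (V(I) = 4*(-95) = -380)
s(d) = 10 - d
f(S)/(-98095) + ((s(-210) + 94754) + V(409))/352717 = 289/(-98095) + (((10 - 1*(-210)) + 94754) - 380)/352717 = 289*(-1/98095) + (((10 + 210) + 94754) - 380)*(1/352717) = -289/98095 + ((220 + 94754) - 380)*(1/352717) = -289/98095 + (94974 - 380)*(1/352717) = -289/98095 + 94594*(1/352717) = -289/98095 + 94594/352717 = 9177263217/34599774115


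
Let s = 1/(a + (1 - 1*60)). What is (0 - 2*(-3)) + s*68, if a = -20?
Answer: 406/79 ≈ 5.1392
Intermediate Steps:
s = -1/79 (s = 1/(-20 + (1 - 1*60)) = 1/(-20 + (1 - 60)) = 1/(-20 - 59) = 1/(-79) = -1/79 ≈ -0.012658)
(0 - 2*(-3)) + s*68 = (0 - 2*(-3)) - 1/79*68 = (0 + 6) - 68/79 = 6 - 68/79 = 406/79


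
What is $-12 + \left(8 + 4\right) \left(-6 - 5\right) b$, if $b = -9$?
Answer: $1176$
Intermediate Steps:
$-12 + \left(8 + 4\right) \left(-6 - 5\right) b = -12 + \left(8 + 4\right) \left(-6 - 5\right) \left(-9\right) = -12 + 12 \left(-11\right) \left(-9\right) = -12 - -1188 = -12 + 1188 = 1176$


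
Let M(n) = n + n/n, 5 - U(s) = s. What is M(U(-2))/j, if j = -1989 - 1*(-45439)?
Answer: 4/21725 ≈ 0.00018412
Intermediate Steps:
U(s) = 5 - s
M(n) = 1 + n (M(n) = n + 1 = 1 + n)
j = 43450 (j = -1989 + 45439 = 43450)
M(U(-2))/j = (1 + (5 - 1*(-2)))/43450 = (1 + (5 + 2))*(1/43450) = (1 + 7)*(1/43450) = 8*(1/43450) = 4/21725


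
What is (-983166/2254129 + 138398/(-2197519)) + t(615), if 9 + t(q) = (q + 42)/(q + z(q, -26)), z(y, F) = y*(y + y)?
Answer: -11873205820451596256/1250038298513264605 ≈ -9.4983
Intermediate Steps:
z(y, F) = 2*y**2 (z(y, F) = y*(2*y) = 2*y**2)
t(q) = -9 + (42 + q)/(q + 2*q**2) (t(q) = -9 + (q + 42)/(q + 2*q**2) = -9 + (42 + q)/(q + 2*q**2))
(-983166/2254129 + 138398/(-2197519)) + t(615) = (-983166/2254129 + 138398/(-2197519)) + 2*(21 - 9*615**2 - 4*615)/(615*(1 + 2*615)) = (-983166*1/2254129 + 138398*(-1/2197519)) + 2*(1/615)*(21 - 9*378225 - 2460)/(1 + 1230) = (-983166/2254129 - 138398/2197519) + 2*(1/615)*(21 - 3404025 - 2460)/1231 = -2472492910496/4953491305951 + 2*(1/615)*(1/1231)*(-3406464) = -2472492910496/4953491305951 - 2270976/252355 = -11873205820451596256/1250038298513264605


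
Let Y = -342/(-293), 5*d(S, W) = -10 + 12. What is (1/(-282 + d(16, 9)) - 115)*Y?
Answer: -27689175/206272 ≈ -134.24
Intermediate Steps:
d(S, W) = ⅖ (d(S, W) = (-10 + 12)/5 = (⅕)*2 = ⅖)
Y = 342/293 (Y = -342*(-1/293) = 342/293 ≈ 1.1672)
(1/(-282 + d(16, 9)) - 115)*Y = (1/(-282 + ⅖) - 115)*(342/293) = (1/(-1408/5) - 115)*(342/293) = (-5/1408 - 115)*(342/293) = -161925/1408*342/293 = -27689175/206272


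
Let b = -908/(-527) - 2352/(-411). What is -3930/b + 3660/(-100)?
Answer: -252847427/447970 ≈ -564.43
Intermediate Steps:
b = 537564/72199 (b = -908*(-1/527) - 2352*(-1/411) = 908/527 + 784/137 = 537564/72199 ≈ 7.4456)
-3930/b + 3660/(-100) = -3930/537564/72199 + 3660/(-100) = -3930*72199/537564 + 3660*(-1/100) = -47290345/89594 - 183/5 = -252847427/447970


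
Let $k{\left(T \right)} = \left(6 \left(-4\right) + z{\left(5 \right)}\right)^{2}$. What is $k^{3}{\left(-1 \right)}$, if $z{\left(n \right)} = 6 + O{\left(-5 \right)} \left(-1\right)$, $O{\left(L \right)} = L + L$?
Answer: $262144$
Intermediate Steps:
$O{\left(L \right)} = 2 L$
$z{\left(n \right)} = 16$ ($z{\left(n \right)} = 6 + 2 \left(-5\right) \left(-1\right) = 6 - -10 = 6 + 10 = 16$)
$k{\left(T \right)} = 64$ ($k{\left(T \right)} = \left(6 \left(-4\right) + 16\right)^{2} = \left(-24 + 16\right)^{2} = \left(-8\right)^{2} = 64$)
$k^{3}{\left(-1 \right)} = 64^{3} = 262144$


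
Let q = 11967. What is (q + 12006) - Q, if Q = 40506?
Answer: -16533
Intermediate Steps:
(q + 12006) - Q = (11967 + 12006) - 1*40506 = 23973 - 40506 = -16533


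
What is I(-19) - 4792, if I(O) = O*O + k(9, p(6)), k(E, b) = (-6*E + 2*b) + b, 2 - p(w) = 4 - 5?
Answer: -4476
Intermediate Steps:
p(w) = 3 (p(w) = 2 - (4 - 5) = 2 - 1*(-1) = 2 + 1 = 3)
k(E, b) = -6*E + 3*b
I(O) = -45 + O² (I(O) = O*O + (-6*9 + 3*3) = O² + (-54 + 9) = O² - 45 = -45 + O²)
I(-19) - 4792 = (-45 + (-19)²) - 4792 = (-45 + 361) - 4792 = 316 - 4792 = -4476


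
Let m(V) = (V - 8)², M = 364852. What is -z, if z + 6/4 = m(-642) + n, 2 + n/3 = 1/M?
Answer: -154147233613/364852 ≈ -4.2249e+5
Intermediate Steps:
n = -2189109/364852 (n = -6 + 3/364852 = -2189109/364852 ≈ -6.0000)
m(V) = (-8 + V)²
z = 154147233613/364852 (z = -3/2 + ((-8 - 642)² - 2189109/364852) = -3/2 + ((-650)² - 2189109/364852) = -3/2 + (422500 - 2189109/364852) = -3/2 + 154147780891/364852 = 154147233613/364852 ≈ 4.2249e+5)
-z = -1*154147233613/364852 = -154147233613/364852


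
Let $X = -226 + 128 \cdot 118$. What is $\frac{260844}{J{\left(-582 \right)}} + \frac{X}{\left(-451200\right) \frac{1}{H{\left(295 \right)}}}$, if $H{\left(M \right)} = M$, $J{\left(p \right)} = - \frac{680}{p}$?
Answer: $\frac{171235581307}{767040} \approx 2.2324 \cdot 10^{5}$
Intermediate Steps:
$X = 14878$ ($X = -226 + 15104 = 14878$)
$\frac{260844}{J{\left(-582 \right)}} + \frac{X}{\left(-451200\right) \frac{1}{H{\left(295 \right)}}} = \frac{260844}{\left(-680\right) \frac{1}{-582}} + \frac{14878}{\left(-451200\right) \frac{1}{295}} = \frac{260844}{\left(-680\right) \left(- \frac{1}{582}\right)} + \frac{14878}{\left(-451200\right) \frac{1}{295}} = \frac{260844}{\frac{340}{291}} + \frac{14878}{- \frac{90240}{59}} = 260844 \cdot \frac{291}{340} + 14878 \left(- \frac{59}{90240}\right) = \frac{18976401}{85} - \frac{438901}{45120} = \frac{171235581307}{767040}$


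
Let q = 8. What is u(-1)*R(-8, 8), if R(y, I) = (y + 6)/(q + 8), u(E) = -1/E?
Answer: -⅛ ≈ -0.12500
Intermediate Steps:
R(y, I) = 3/8 + y/16 (R(y, I) = (y + 6)/(8 + 8) = (6 + y)/16 = (6 + y)*(1/16) = 3/8 + y/16)
u(-1)*R(-8, 8) = (-1/(-1))*(3/8 + (1/16)*(-8)) = (-1*(-1))*(3/8 - ½) = 1*(-⅛) = -⅛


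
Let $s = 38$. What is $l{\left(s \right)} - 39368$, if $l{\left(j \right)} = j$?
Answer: $-39330$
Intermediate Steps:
$l{\left(s \right)} - 39368 = 38 - 39368 = -39330$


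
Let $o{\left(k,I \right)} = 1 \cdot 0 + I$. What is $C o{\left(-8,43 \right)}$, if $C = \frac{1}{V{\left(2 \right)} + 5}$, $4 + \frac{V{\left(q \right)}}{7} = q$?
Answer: $- \frac{43}{9} \approx -4.7778$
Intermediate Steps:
$V{\left(q \right)} = -28 + 7 q$
$o{\left(k,I \right)} = I$ ($o{\left(k,I \right)} = 0 + I = I$)
$C = - \frac{1}{9}$ ($C = \frac{1}{\left(-28 + 7 \cdot 2\right) + 5} = \frac{1}{\left(-28 + 14\right) + 5} = \frac{1}{-14 + 5} = \frac{1}{-9} = - \frac{1}{9} \approx -0.11111$)
$C o{\left(-8,43 \right)} = \left(- \frac{1}{9}\right) 43 = - \frac{43}{9}$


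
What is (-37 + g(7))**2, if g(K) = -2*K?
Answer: 2601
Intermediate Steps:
(-37 + g(7))**2 = (-37 - 2*7)**2 = (-37 - 14)**2 = (-51)**2 = 2601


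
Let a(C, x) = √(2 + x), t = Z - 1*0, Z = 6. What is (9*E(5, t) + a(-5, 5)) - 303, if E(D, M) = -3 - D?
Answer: -375 + √7 ≈ -372.35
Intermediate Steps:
t = 6 (t = 6 - 1*0 = 6 + 0 = 6)
(9*E(5, t) + a(-5, 5)) - 303 = (9*(-3 - 1*5) + √(2 + 5)) - 303 = (9*(-3 - 5) + √7) - 303 = (9*(-8) + √7) - 303 = (-72 + √7) - 303 = -375 + √7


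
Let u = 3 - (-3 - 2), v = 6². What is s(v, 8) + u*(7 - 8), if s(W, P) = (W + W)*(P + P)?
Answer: 1144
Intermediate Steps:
v = 36
s(W, P) = 4*P*W (s(W, P) = (2*W)*(2*P) = 4*P*W)
u = 8 (u = 3 - 1*(-5) = 3 + 5 = 8)
s(v, 8) + u*(7 - 8) = 4*8*36 + 8*(7 - 8) = 1152 + 8*(-1) = 1152 - 8 = 1144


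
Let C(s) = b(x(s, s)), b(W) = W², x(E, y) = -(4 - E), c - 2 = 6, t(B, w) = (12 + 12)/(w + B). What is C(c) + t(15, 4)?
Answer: 328/19 ≈ 17.263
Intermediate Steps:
t(B, w) = 24/(B + w)
c = 8 (c = 2 + 6 = 8)
x(E, y) = -4 + E
C(s) = (-4 + s)²
C(c) + t(15, 4) = (-4 + 8)² + 24/(15 + 4) = 4² + 24/19 = 16 + 24*(1/19) = 16 + 24/19 = 328/19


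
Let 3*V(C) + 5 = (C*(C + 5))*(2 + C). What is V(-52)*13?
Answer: -529555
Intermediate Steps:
V(C) = -5/3 + C*(2 + C)*(5 + C)/3 (V(C) = -5/3 + ((C*(C + 5))*(2 + C))/3 = -5/3 + ((C*(5 + C))*(2 + C))/3 = -5/3 + (C*(2 + C)*(5 + C))/3 = -5/3 + C*(2 + C)*(5 + C)/3)
V(-52)*13 = (-5/3 + (⅓)*(-52)³ + (7/3)*(-52)² + (10/3)*(-52))*13 = (-5/3 + (⅓)*(-140608) + (7/3)*2704 - 520/3)*13 = (-5/3 - 140608/3 + 18928/3 - 520/3)*13 = -40735*13 = -529555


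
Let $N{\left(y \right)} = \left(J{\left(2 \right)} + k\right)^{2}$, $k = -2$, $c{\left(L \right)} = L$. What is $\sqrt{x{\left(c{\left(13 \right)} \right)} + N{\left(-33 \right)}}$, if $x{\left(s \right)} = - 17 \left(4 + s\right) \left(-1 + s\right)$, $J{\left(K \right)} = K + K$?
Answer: $2 i \sqrt{866} \approx 58.856 i$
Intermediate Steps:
$J{\left(K \right)} = 2 K$
$x{\left(s \right)} = - 17 \left(-1 + s\right) \left(4 + s\right)$
$N{\left(y \right)} = 4$ ($N{\left(y \right)} = \left(2 \cdot 2 - 2\right)^{2} = \left(4 - 2\right)^{2} = 2^{2} = 4$)
$\sqrt{x{\left(c{\left(13 \right)} \right)} + N{\left(-33 \right)}} = \sqrt{\left(68 - 663 - 17 \cdot 13^{2}\right) + 4} = \sqrt{\left(68 - 663 - 2873\right) + 4} = \sqrt{-3468 + 4} = \sqrt{-3464} = 2 i \sqrt{866}$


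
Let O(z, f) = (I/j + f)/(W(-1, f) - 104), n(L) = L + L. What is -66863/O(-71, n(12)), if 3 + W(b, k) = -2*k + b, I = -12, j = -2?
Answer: 1738438/5 ≈ 3.4769e+5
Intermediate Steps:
W(b, k) = -3 + b - 2*k (W(b, k) = -3 + (-2*k + b) = -3 + (b - 2*k) = -3 + b - 2*k)
n(L) = 2*L
O(z, f) = (6 + f)/(-108 - 2*f) (O(z, f) = (-12/(-2) + f)/((-3 - 1 - 2*f) - 104) = (-12*(-1/2) + f)/((-4 - 2*f) - 104) = (6 + f)/(-108 - 2*f))
-66863/O(-71, n(12)) = -66863*2*(54 + 2*12)/(-6 - 2*12) = -66863*2*(54 + 24)/(-6 - 1*24) = -66863*156/(-6 - 24) = -66863/((1/2)*(1/78)*(-30)) = -66863/(-5/26) = -66863*(-26/5) = 1738438/5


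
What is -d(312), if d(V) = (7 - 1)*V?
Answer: -1872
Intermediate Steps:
d(V) = 6*V
-d(312) = -6*312 = -1*1872 = -1872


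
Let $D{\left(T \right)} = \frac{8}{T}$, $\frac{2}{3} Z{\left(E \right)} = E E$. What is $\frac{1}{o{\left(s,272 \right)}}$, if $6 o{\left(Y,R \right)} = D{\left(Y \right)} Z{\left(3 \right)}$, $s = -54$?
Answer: $-3$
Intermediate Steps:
$Z{\left(E \right)} = \frac{3 E^{2}}{2}$ ($Z{\left(E \right)} = \frac{3 E E}{2} = \frac{3 E^{2}}{2}$)
$o{\left(Y,R \right)} = \frac{18}{Y}$ ($o{\left(Y,R \right)} = \frac{\frac{8}{Y} \frac{3 \cdot 3^{2}}{2}}{6} = \frac{\frac{8}{Y} \frac{3}{2} \cdot 9}{6} = \frac{\frac{8}{Y} \frac{27}{2}}{6} = \frac{108 \frac{1}{Y}}{6} = \frac{18}{Y}$)
$\frac{1}{o{\left(s,272 \right)}} = \frac{1}{18 \frac{1}{-54}} = \frac{1}{18 \left(- \frac{1}{54}\right)} = \frac{1}{- \frac{1}{3}} = -3$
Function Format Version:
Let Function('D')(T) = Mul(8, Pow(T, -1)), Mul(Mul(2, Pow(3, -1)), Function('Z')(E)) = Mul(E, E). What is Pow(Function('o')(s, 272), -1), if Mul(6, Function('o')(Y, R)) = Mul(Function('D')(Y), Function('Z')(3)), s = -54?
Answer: -3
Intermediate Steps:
Function('Z')(E) = Mul(Rational(3, 2), Pow(E, 2)) (Function('Z')(E) = Mul(Rational(3, 2), Mul(E, E)) = Mul(Rational(3, 2), Pow(E, 2)))
Function('o')(Y, R) = Mul(18, Pow(Y, -1)) (Function('o')(Y, R) = Mul(Rational(1, 6), Mul(Mul(8, Pow(Y, -1)), Mul(Rational(3, 2), Pow(3, 2)))) = Mul(Rational(1, 6), Mul(Mul(8, Pow(Y, -1)), Mul(Rational(3, 2), 9))) = Mul(Rational(1, 6), Mul(Mul(8, Pow(Y, -1)), Rational(27, 2))) = Mul(Rational(1, 6), Mul(108, Pow(Y, -1))) = Mul(18, Pow(Y, -1)))
Pow(Function('o')(s, 272), -1) = Pow(Mul(18, Pow(-54, -1)), -1) = Pow(Mul(18, Rational(-1, 54)), -1) = Pow(Rational(-1, 3), -1) = -3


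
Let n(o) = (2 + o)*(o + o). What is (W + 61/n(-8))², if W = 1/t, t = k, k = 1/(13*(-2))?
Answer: 5929225/9216 ≈ 643.36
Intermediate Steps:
k = -1/26 (k = 1/(-26) = -1/26 ≈ -0.038462)
n(o) = 2*o*(2 + o) (n(o) = (2 + o)*(2*o) = 2*o*(2 + o))
t = -1/26 ≈ -0.038462
W = -26 (W = 1/(-1/26) = -26)
(W + 61/n(-8))² = (-26 + 61/((2*(-8)*(2 - 8))))² = (-26 + 61/((2*(-8)*(-6))))² = (-26 + 61/96)² = (-2435/96)² = 5929225/9216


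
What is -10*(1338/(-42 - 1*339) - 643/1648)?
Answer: 4083345/104648 ≈ 39.020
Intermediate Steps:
-10*(1338/(-42 - 1*339) - 643/1648) = -10*(1338/(-42 - 339) - 643*1/1648) = -10*(1338/(-381) - 643/1648) = -10*(1338*(-1/381) - 643/1648) = -10*(-446/127 - 643/1648) = -10*(-816669/209296) = 4083345/104648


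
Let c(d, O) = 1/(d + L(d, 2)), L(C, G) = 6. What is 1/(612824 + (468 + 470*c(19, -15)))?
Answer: 5/3066554 ≈ 1.6305e-6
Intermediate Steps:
c(d, O) = 1/(6 + d) (c(d, O) = 1/(d + 6) = 1/(6 + d))
1/(612824 + (468 + 470*c(19, -15))) = 1/(612824 + (468 + 470/(6 + 19))) = 1/(612824 + (468 + 470/25)) = 1/(612824 + (468 + 470*(1/25))) = 1/(612824 + (468 + 94/5)) = 1/(612824 + 2434/5) = 1/(3066554/5) = 5/3066554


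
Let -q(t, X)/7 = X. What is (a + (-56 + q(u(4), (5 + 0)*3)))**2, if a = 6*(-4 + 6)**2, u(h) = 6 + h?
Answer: 18769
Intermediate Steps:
q(t, X) = -7*X
a = 24 (a = 6*2**2 = 6*4 = 24)
(a + (-56 + q(u(4), (5 + 0)*3)))**2 = (24 + (-56 - 7*(5 + 0)*3))**2 = (24 + (-56 - 35*3))**2 = (24 + (-56 - 7*15))**2 = (24 + (-56 - 105))**2 = (24 - 161)**2 = (-137)**2 = 18769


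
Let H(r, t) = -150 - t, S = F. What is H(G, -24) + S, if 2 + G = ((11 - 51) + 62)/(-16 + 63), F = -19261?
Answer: -19387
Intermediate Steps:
G = -72/47 (G = -2 + ((11 - 51) + 62)/(-16 + 63) = -2 + (-40 + 62)/47 = -2 + 22*(1/47) = -2 + 22/47 = -72/47 ≈ -1.5319)
S = -19261
H(G, -24) + S = (-150 - 1*(-24)) - 19261 = (-150 + 24) - 19261 = -126 - 19261 = -19387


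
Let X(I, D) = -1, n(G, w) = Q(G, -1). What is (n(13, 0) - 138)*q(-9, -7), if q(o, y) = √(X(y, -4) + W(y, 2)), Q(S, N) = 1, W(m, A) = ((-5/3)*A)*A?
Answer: -137*I*√69/3 ≈ -379.34*I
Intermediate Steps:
W(m, A) = -5*A²/3 (W(m, A) = ((-5*⅓)*A)*A = (-5*A/3)*A = -5*A²/3)
n(G, w) = 1
q(o, y) = I*√69/3 (q(o, y) = √(-1 - 5/3*2²) = √(-1 - 5/3*4) = √(-1 - 20/3) = √(-23/3) = I*√69/3)
(n(13, 0) - 138)*q(-9, -7) = (1 - 138)*(I*√69/3) = -137*I*√69/3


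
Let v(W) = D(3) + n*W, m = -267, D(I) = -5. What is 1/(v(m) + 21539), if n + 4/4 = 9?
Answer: 1/19398 ≈ 5.1552e-5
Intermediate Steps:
n = 8 (n = -1 + 9 = 8)
v(W) = -5 + 8*W
1/(v(m) + 21539) = 1/((-5 + 8*(-267)) + 21539) = 1/((-5 - 2136) + 21539) = 1/(-2141 + 21539) = 1/19398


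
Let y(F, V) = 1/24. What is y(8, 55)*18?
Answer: 3/4 ≈ 0.75000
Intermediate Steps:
y(F, V) = 1/24
y(8, 55)*18 = (1/24)*18 = 3/4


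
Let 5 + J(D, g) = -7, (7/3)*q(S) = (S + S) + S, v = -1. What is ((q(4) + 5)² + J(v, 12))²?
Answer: 19829209/2401 ≈ 8258.7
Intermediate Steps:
q(S) = 9*S/7 (q(S) = 3*((S + S) + S)/7 = 3*(2*S + S)/7 = 3*(3*S)/7 = 9*S/7)
J(D, g) = -12 (J(D, g) = -5 - 7 = -12)
((q(4) + 5)² + J(v, 12))² = (((9/7)*4 + 5)² - 12)² = ((36/7 + 5)² - 12)² = ((71/7)² - 12)² = (5041/49 - 12)² = (4453/49)² = 19829209/2401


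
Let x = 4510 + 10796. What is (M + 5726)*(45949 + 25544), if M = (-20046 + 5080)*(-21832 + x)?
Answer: 6982995986106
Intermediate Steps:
x = 15306
M = 97668116 (M = (-20046 + 5080)*(-21832 + 15306) = -14966*(-6526) = 97668116)
(M + 5726)*(45949 + 25544) = (97668116 + 5726)*(45949 + 25544) = 97673842*71493 = 6982995986106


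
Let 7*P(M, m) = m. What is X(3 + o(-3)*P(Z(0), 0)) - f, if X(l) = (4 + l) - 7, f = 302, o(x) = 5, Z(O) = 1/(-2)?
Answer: -302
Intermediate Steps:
Z(O) = -½
P(M, m) = m/7
X(l) = -3 + l
X(3 + o(-3)*P(Z(0), 0)) - f = (-3 + (3 + 5*((⅐)*0))) - 1*302 = (-3 + (3 + 5*0)) - 302 = (-3 + (3 + 0)) - 302 = (-3 + 3) - 302 = 0 - 302 = -302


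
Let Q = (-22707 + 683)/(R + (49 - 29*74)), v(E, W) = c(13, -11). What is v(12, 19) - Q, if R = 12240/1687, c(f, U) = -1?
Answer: -40679887/3525399 ≈ -11.539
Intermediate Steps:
v(E, W) = -1
R = 12240/1687 (R = 12240*(1/1687) = 12240/1687 ≈ 7.2555)
Q = 37154488/3525399 (Q = (-22707 + 683)/(12240/1687 + (49 - 29*74)) = -22024/(12240/1687 + (49 - 2146)) = -22024/(12240/1687 - 2097) = -22024/(-3525399/1687) = -22024*(-1687/3525399) = 37154488/3525399 ≈ 10.539)
v(12, 19) - Q = -1 - 1*37154488/3525399 = -1 - 37154488/3525399 = -40679887/3525399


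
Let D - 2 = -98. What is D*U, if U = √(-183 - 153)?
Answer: -384*I*√21 ≈ -1759.7*I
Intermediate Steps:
D = -96 (D = 2 - 98 = -96)
U = 4*I*√21 (U = √(-336) = 4*I*√21 ≈ 18.33*I)
D*U = -384*I*√21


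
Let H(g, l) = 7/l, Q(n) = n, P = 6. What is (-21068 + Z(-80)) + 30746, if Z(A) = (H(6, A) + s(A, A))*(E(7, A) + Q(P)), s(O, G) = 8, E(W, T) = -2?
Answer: 194193/20 ≈ 9709.7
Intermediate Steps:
Z(A) = 32 + 28/A (Z(A) = (7/A + 8)*(-2 + 6) = (8 + 7/A)*4 = 32 + 28/A)
(-21068 + Z(-80)) + 30746 = (-21068 + (32 + 28/(-80))) + 30746 = (-21068 + (32 + 28*(-1/80))) + 30746 = (-21068 + (32 - 7/20)) + 30746 = (-21068 + 633/20) + 30746 = -420727/20 + 30746 = 194193/20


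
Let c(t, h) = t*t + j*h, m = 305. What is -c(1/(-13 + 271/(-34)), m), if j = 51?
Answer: -7907680951/508369 ≈ -15555.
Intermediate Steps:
c(t, h) = t² + 51*h (c(t, h) = t*t + 51*h = t² + 51*h)
-c(1/(-13 + 271/(-34)), m) = -((1/(-13 + 271/(-34)))² + 51*305) = -((1/(-13 + 271*(-1/34)))² + 15555) = -((1/(-13 - 271/34))² + 15555) = -((1/(-713/34))² + 15555) = -((-34/713)² + 15555) = -(1156/508369 + 15555) = -1*7907680951/508369 = -7907680951/508369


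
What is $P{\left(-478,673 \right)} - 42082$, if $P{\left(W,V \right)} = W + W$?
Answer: $-43038$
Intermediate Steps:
$P{\left(W,V \right)} = 2 W$
$P{\left(-478,673 \right)} - 42082 = 2 \left(-478\right) - 42082 = -956 - 42082 = -43038$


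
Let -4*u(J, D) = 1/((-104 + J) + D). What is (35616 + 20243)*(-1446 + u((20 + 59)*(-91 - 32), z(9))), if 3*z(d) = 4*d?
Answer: -3169174609045/39236 ≈ -8.0772e+7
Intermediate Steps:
z(d) = 4*d/3 (z(d) = (4*d)/3 = 4*d/3)
u(J, D) = -1/(4*(-104 + D + J)) (u(J, D) = -1/(4*((-104 + J) + D)) = -1/(4*(-104 + D + J)))
(35616 + 20243)*(-1446 + u((20 + 59)*(-91 - 32), z(9))) = (35616 + 20243)*(-1446 - 1/(-416 + 4*((4/3)*9) + 4*((20 + 59)*(-91 - 32)))) = 55859*(-1446 - 1/(-416 + 4*12 + 4*(79*(-123)))) = 55859*(-1446 - 1/(-416 + 48 + 4*(-9717))) = 55859*(-1446 - 1/(-416 + 48 - 38868)) = 55859*(-1446 - 1/(-39236)) = 55859*(-1446 - 1*(-1/39236)) = 55859*(-1446 + 1/39236) = 55859*(-56735255/39236) = -3169174609045/39236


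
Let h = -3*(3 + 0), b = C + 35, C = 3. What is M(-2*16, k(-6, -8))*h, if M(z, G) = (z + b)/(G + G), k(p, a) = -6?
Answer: 9/2 ≈ 4.5000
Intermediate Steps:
b = 38 (b = 3 + 35 = 38)
M(z, G) = (38 + z)/(2*G) (M(z, G) = (z + 38)/(G + G) = (38 + z)/((2*G)) = (38 + z)*(1/(2*G)) = (38 + z)/(2*G))
h = -9 (h = -3*3 = -9)
M(-2*16, k(-6, -8))*h = ((½)*(38 - 2*16)/(-6))*(-9) = ((½)*(-⅙)*(38 - 32))*(-9) = ((½)*(-⅙)*6)*(-9) = -½*(-9) = 9/2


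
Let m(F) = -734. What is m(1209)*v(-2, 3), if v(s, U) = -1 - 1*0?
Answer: 734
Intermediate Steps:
v(s, U) = -1 (v(s, U) = -1 + 0 = -1)
m(1209)*v(-2, 3) = -734*(-1) = 734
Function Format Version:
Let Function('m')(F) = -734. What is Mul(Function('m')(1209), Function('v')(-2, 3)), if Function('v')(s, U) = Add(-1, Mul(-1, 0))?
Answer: 734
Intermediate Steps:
Function('v')(s, U) = -1 (Function('v')(s, U) = Add(-1, 0) = -1)
Mul(Function('m')(1209), Function('v')(-2, 3)) = Mul(-734, -1) = 734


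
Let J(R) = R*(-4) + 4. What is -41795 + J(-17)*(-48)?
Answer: -45251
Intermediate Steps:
J(R) = 4 - 4*R (J(R) = -4*R + 4 = 4 - 4*R)
-41795 + J(-17)*(-48) = -41795 + (4 - 4*(-17))*(-48) = -41795 + (4 + 68)*(-48) = -41795 + 72*(-48) = -41795 - 3456 = -45251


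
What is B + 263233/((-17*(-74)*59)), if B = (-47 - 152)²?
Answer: 2939528655/74222 ≈ 39605.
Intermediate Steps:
B = 39601 (B = (-199)² = 39601)
B + 263233/((-17*(-74)*59)) = 39601 + 263233/((-17*(-74)*59)) = 39601 + 263233/((1258*59)) = 39601 + 263233/74222 = 2939528655/74222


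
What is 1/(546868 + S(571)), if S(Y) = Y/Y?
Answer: 1/546869 ≈ 1.8286e-6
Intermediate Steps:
S(Y) = 1
1/(546868 + S(571)) = 1/(546868 + 1) = 1/546869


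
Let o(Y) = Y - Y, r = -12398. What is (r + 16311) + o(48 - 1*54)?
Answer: 3913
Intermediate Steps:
o(Y) = 0
(r + 16311) + o(48 - 1*54) = (-12398 + 16311) + 0 = 3913 + 0 = 3913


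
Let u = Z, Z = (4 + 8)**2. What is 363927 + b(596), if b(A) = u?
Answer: 364071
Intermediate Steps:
Z = 144 (Z = 12**2 = 144)
u = 144
b(A) = 144
363927 + b(596) = 363927 + 144 = 364071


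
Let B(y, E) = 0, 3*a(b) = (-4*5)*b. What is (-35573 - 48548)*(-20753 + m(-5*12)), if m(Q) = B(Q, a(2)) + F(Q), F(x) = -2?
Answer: 1745931355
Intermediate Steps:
a(b) = -20*b/3 (a(b) = ((-4*5)*b)/3 = (-20*b)/3 = -20*b/3)
m(Q) = -2 (m(Q) = 0 - 2 = -2)
(-35573 - 48548)*(-20753 + m(-5*12)) = (-35573 - 48548)*(-20753 - 2) = -84121*(-20755) = 1745931355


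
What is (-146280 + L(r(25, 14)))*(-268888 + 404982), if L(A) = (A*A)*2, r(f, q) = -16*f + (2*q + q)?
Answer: 14976872512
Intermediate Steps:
r(f, q) = -16*f + 3*q
L(A) = 2*A**2 (L(A) = A**2*2 = 2*A**2)
(-146280 + L(r(25, 14)))*(-268888 + 404982) = (-146280 + 2*(-16*25 + 3*14)**2)*(-268888 + 404982) = (-146280 + 2*(-400 + 42)**2)*136094 = (-146280 + 2*(-358)**2)*136094 = (-146280 + 2*128164)*136094 = (-146280 + 256328)*136094 = 110048*136094 = 14976872512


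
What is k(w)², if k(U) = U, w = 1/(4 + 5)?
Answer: 1/81 ≈ 0.012346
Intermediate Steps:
w = ⅑ (w = 1/9 = ⅑ ≈ 0.11111)
k(w)² = (⅑)² = 1/81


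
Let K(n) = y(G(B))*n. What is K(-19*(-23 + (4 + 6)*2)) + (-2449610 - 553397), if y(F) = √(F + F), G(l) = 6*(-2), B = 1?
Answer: -3003007 + 114*I*√6 ≈ -3.003e+6 + 279.24*I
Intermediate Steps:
G(l) = -12
y(F) = √2*√F (y(F) = √(2*F) = √2*√F)
K(n) = 2*I*n*√6 (K(n) = (√2*√(-12))*n = (√2*(2*I*√3))*n = (2*I*√6)*n = 2*I*n*√6)
K(-19*(-23 + (4 + 6)*2)) + (-2449610 - 553397) = 2*I*(-19*(-23 + (4 + 6)*2))*√6 + (-2449610 - 553397) = 2*I*(-19*(-23 + 10*2))*√6 - 3003007 = 2*I*(-19*(-23 + 20))*√6 - 3003007 = 2*I*(-19*(-3))*√6 - 3003007 = 2*I*57*√6 - 3003007 = 114*I*√6 - 3003007 = -3003007 + 114*I*√6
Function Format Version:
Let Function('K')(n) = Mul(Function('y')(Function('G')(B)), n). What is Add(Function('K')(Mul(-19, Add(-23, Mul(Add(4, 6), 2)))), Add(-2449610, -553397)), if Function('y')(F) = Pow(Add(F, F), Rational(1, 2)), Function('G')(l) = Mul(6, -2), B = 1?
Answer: Add(-3003007, Mul(114, I, Pow(6, Rational(1, 2)))) ≈ Add(-3.0030e+6, Mul(279.24, I))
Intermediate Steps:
Function('G')(l) = -12
Function('y')(F) = Mul(Pow(2, Rational(1, 2)), Pow(F, Rational(1, 2))) (Function('y')(F) = Pow(Mul(2, F), Rational(1, 2)) = Mul(Pow(2, Rational(1, 2)), Pow(F, Rational(1, 2))))
Function('K')(n) = Mul(2, I, n, Pow(6, Rational(1, 2))) (Function('K')(n) = Mul(Mul(Pow(2, Rational(1, 2)), Pow(-12, Rational(1, 2))), n) = Mul(Mul(Pow(2, Rational(1, 2)), Mul(2, I, Pow(3, Rational(1, 2)))), n) = Mul(Mul(2, I, Pow(6, Rational(1, 2))), n) = Mul(2, I, n, Pow(6, Rational(1, 2))))
Add(Function('K')(Mul(-19, Add(-23, Mul(Add(4, 6), 2)))), Add(-2449610, -553397)) = Add(Mul(2, I, Mul(-19, Add(-23, Mul(Add(4, 6), 2))), Pow(6, Rational(1, 2))), Add(-2449610, -553397)) = Add(Mul(2, I, Mul(-19, Add(-23, Mul(10, 2))), Pow(6, Rational(1, 2))), -3003007) = Add(Mul(2, I, Mul(-19, Add(-23, 20)), Pow(6, Rational(1, 2))), -3003007) = Add(Mul(2, I, Mul(-19, -3), Pow(6, Rational(1, 2))), -3003007) = Add(Mul(2, I, 57, Pow(6, Rational(1, 2))), -3003007) = Add(Mul(114, I, Pow(6, Rational(1, 2))), -3003007) = Add(-3003007, Mul(114, I, Pow(6, Rational(1, 2))))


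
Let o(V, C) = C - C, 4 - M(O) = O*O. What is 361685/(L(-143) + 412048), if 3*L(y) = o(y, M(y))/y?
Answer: 361685/412048 ≈ 0.87777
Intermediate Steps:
M(O) = 4 - O² (M(O) = 4 - O*O = 4 - O²)
o(V, C) = 0
L(y) = 0 (L(y) = (0/y)/3 = (⅓)*0 = 0)
361685/(L(-143) + 412048) = 361685/(0 + 412048) = 361685/412048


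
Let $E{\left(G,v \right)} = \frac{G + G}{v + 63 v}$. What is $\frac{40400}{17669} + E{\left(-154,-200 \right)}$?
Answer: $\frac{130640513}{56540800} \approx 2.3106$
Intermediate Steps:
$E{\left(G,v \right)} = \frac{G}{32 v}$ ($E{\left(G,v \right)} = \frac{2 G}{64 v} = 2 G \frac{1}{64 v} = \frac{G}{32 v}$)
$\frac{40400}{17669} + E{\left(-154,-200 \right)} = \frac{40400}{17669} + \frac{1}{32} \left(-154\right) \frac{1}{-200} = 40400 \cdot \frac{1}{17669} + \frac{1}{32} \left(-154\right) \left(- \frac{1}{200}\right) = \frac{40400}{17669} + \frac{77}{3200} = \frac{130640513}{56540800}$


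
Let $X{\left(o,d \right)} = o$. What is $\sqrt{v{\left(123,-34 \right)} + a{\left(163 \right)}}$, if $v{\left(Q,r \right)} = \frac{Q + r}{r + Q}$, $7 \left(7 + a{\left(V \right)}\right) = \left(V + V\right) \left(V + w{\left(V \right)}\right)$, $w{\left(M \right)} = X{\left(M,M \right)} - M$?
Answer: $\frac{2 \sqrt{92918}}{7} \approx 87.093$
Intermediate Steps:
$w{\left(M \right)} = 0$ ($w{\left(M \right)} = M - M = 0$)
$a{\left(V \right)} = -7 + \frac{2 V^{2}}{7}$ ($a{\left(V \right)} = -7 + \frac{\left(V + V\right) \left(V + 0\right)}{7} = -7 + \frac{2 V V}{7} = -7 + \frac{2 V^{2}}{7}$)
$v{\left(Q,r \right)} = 1$ ($v{\left(Q,r \right)} = \frac{Q + r}{Q + r} = 1$)
$\sqrt{v{\left(123,-34 \right)} + a{\left(163 \right)}} = \sqrt{1 - \left(7 - \frac{2 \cdot 163^{2}}{7}\right)} = \sqrt{1 + \left(-7 + \frac{2}{7} \cdot 26569\right)} = \sqrt{1 + \left(-7 + \frac{53138}{7}\right)} = \sqrt{1 + \frac{53089}{7}} = \sqrt{\frac{53096}{7}} = \frac{2 \sqrt{92918}}{7}$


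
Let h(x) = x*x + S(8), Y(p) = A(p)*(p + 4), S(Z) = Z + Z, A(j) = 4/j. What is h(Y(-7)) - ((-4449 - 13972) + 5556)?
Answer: 631313/49 ≈ 12884.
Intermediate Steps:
S(Z) = 2*Z
Y(p) = 4*(4 + p)/p (Y(p) = (4/p)*(p + 4) = (4/p)*(4 + p) = 4*(4 + p)/p)
h(x) = 16 + x**2 (h(x) = x*x + 2*8 = x**2 + 16 = 16 + x**2)
h(Y(-7)) - ((-4449 - 13972) + 5556) = (16 + (4 + 16/(-7))**2) - ((-4449 - 13972) + 5556) = (16 + (4 + 16*(-1/7))**2) - (-18421 + 5556) = (16 + (4 - 16/7)**2) - 1*(-12865) = (16 + (12/7)**2) + 12865 = (16 + 144/49) + 12865 = 928/49 + 12865 = 631313/49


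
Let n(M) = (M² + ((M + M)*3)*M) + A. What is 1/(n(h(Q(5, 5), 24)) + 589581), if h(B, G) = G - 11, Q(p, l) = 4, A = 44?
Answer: 1/590808 ≈ 1.6926e-6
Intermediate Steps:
h(B, G) = -11 + G
n(M) = 44 + 7*M² (n(M) = (M² + ((M + M)*3)*M) + 44 = (M² + ((2*M)*3)*M) + 44 = (M² + (6*M)*M) + 44 = (M² + 6*M²) + 44 = 7*M² + 44 = 44 + 7*M²)
1/(n(h(Q(5, 5), 24)) + 589581) = 1/((44 + 7*(-11 + 24)²) + 589581) = 1/((44 + 7*13²) + 589581) = 1/((44 + 7*169) + 589581) = 1/((44 + 1183) + 589581) = 1/(1227 + 589581) = 1/590808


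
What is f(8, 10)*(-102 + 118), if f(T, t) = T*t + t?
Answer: 1440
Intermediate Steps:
f(T, t) = t + T*t
f(8, 10)*(-102 + 118) = (10*(1 + 8))*(-102 + 118) = (10*9)*16 = 90*16 = 1440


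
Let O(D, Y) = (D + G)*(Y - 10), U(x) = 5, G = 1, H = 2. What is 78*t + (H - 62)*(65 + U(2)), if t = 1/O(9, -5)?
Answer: -105013/25 ≈ -4200.5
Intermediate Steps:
O(D, Y) = (1 + D)*(-10 + Y) (O(D, Y) = (D + 1)*(Y - 10) = (1 + D)*(-10 + Y))
t = -1/150 (t = 1/(-10 - 5 - 10*9 + 9*(-5)) = 1/(-10 - 5 - 90 - 45) = 1/(-150) = -1/150 ≈ -0.0066667)
78*t + (H - 62)*(65 + U(2)) = 78*(-1/150) + (2 - 62)*(65 + 5) = -13/25 - 60*70 = -13/25 - 4200 = -105013/25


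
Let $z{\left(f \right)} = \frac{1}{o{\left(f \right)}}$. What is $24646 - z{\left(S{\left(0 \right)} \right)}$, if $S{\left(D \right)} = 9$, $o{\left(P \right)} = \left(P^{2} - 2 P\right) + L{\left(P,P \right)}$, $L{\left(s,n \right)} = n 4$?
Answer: $\frac{2439953}{99} \approx 24646.0$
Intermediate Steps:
$L{\left(s,n \right)} = 4 n$
$o{\left(P \right)} = P^{2} + 2 P$ ($o{\left(P \right)} = \left(P^{2} - 2 P\right) + 4 P = P^{2} + 2 P$)
$z{\left(f \right)} = \frac{1}{f \left(2 + f\right)}$
$24646 - z{\left(S{\left(0 \right)} \right)} = 24646 - \frac{1}{9 \left(2 + 9\right)} = 24646 - \frac{1}{9 \cdot 11} = 24646 - \frac{1}{9} \cdot \frac{1}{11} = 24646 - \frac{1}{99} = \frac{2439953}{99}$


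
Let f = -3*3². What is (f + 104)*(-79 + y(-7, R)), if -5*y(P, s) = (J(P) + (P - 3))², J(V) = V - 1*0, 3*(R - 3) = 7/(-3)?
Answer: -52668/5 ≈ -10534.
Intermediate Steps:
R = 20/9 (R = 3 + (7/(-3))/3 = 3 + (7*(-⅓))/3 = 3 + (⅓)*(-7/3) = 3 - 7/9 = 20/9 ≈ 2.2222)
J(V) = V (J(V) = V + 0 = V)
f = -27 (f = -3*9 = -27)
y(P, s) = -(-3 + 2*P)²/5 (y(P, s) = -(P + (P - 3))²/5 = -(P + (-3 + P))²/5 = -(-3 + 2*P)²/5)
(f + 104)*(-79 + y(-7, R)) = (-27 + 104)*(-79 - (-3 + 2*(-7))²/5) = 77*(-79 - (-3 - 14)²/5) = 77*(-79 - ⅕*(-17)²) = 77*(-79 - ⅕*289) = 77*(-79 - 289/5) = 77*(-684/5) = -52668/5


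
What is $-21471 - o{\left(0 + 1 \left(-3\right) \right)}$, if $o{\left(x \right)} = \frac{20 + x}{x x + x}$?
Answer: $- \frac{128843}{6} \approx -21474.0$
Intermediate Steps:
$o{\left(x \right)} = \frac{20 + x}{x + x^{2}}$ ($o{\left(x \right)} = \frac{20 + x}{x^{2} + x} = \frac{20 + x}{x + x^{2}}$)
$-21471 - o{\left(0 + 1 \left(-3\right) \right)} = -21471 - \frac{20 + \left(0 + 1 \left(-3\right)\right)}{\left(0 + 1 \left(-3\right)\right) \left(1 + \left(0 + 1 \left(-3\right)\right)\right)} = -21471 - \frac{20 + \left(0 - 3\right)}{\left(0 - 3\right) \left(1 + \left(0 - 3\right)\right)} = -21471 - \frac{20 - 3}{\left(-3\right) \left(1 - 3\right)} = -21471 - \left(- \frac{1}{3}\right) \frac{1}{-2} \cdot 17 = -21471 - \left(- \frac{1}{3}\right) \left(- \frac{1}{2}\right) 17 = -21471 - \frac{17}{6} = - \frac{128843}{6}$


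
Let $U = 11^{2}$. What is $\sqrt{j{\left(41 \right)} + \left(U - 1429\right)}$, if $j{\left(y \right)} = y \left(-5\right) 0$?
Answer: $2 i \sqrt{327} \approx 36.166 i$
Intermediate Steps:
$U = 121$
$j{\left(y \right)} = 0$ ($j{\left(y \right)} = - 5 y 0 = 0$)
$\sqrt{j{\left(41 \right)} + \left(U - 1429\right)} = \sqrt{0 + \left(121 - 1429\right)} = \sqrt{0 - 1308} = \sqrt{-1308} = 2 i \sqrt{327}$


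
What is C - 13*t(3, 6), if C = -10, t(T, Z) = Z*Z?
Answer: -478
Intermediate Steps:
t(T, Z) = Z**2
C - 13*t(3, 6) = -10 - 13*6**2 = -10 - 13*36 = -10 - 468 = -478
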